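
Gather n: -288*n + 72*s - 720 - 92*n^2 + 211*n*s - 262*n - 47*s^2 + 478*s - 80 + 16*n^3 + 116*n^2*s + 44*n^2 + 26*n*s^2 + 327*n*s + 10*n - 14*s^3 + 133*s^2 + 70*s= 16*n^3 + n^2*(116*s - 48) + n*(26*s^2 + 538*s - 540) - 14*s^3 + 86*s^2 + 620*s - 800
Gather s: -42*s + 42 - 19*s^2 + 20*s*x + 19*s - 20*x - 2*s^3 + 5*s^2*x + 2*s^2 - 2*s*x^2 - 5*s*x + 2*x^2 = -2*s^3 + s^2*(5*x - 17) + s*(-2*x^2 + 15*x - 23) + 2*x^2 - 20*x + 42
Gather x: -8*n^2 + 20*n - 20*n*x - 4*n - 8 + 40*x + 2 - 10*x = -8*n^2 + 16*n + x*(30 - 20*n) - 6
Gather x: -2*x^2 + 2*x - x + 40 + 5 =-2*x^2 + x + 45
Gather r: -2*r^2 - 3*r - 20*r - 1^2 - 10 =-2*r^2 - 23*r - 11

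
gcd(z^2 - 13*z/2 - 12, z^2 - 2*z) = 1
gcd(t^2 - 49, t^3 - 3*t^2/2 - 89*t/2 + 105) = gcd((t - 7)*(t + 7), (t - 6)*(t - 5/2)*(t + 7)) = t + 7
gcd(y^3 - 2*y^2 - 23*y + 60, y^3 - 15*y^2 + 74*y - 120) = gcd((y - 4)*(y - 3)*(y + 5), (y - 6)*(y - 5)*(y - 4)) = y - 4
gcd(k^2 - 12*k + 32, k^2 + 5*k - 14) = 1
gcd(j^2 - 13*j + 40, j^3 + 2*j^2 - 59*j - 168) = j - 8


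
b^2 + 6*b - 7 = (b - 1)*(b + 7)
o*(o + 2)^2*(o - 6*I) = o^4 + 4*o^3 - 6*I*o^3 + 4*o^2 - 24*I*o^2 - 24*I*o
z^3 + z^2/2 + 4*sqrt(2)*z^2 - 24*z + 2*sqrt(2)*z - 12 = (z + 1/2)*(z - 2*sqrt(2))*(z + 6*sqrt(2))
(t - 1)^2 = t^2 - 2*t + 1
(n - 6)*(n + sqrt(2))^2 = n^3 - 6*n^2 + 2*sqrt(2)*n^2 - 12*sqrt(2)*n + 2*n - 12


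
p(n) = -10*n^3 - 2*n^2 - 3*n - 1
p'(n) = -30*n^2 - 4*n - 3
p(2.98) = -292.34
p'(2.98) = -281.33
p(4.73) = -1118.17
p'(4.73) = -693.11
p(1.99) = -93.70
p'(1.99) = -129.76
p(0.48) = -4.01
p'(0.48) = -11.83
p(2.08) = -105.88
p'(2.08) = -141.11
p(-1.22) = 17.84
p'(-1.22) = -42.77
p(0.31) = -2.42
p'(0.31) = -7.12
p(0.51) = -4.38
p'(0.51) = -12.84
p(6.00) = -2251.00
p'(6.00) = -1107.00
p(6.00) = -2251.00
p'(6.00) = -1107.00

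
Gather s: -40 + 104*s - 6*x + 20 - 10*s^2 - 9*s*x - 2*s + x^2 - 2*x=-10*s^2 + s*(102 - 9*x) + x^2 - 8*x - 20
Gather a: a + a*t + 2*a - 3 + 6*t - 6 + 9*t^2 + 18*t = a*(t + 3) + 9*t^2 + 24*t - 9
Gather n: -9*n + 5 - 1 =4 - 9*n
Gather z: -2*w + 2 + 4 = 6 - 2*w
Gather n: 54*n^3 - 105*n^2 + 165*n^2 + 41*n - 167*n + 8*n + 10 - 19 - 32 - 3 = 54*n^3 + 60*n^2 - 118*n - 44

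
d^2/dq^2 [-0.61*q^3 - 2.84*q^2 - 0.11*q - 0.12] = -3.66*q - 5.68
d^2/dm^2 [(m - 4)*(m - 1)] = 2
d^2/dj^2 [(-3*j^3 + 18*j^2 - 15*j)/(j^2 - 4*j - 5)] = -12/(j^3 + 3*j^2 + 3*j + 1)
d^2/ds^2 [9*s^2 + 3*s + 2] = 18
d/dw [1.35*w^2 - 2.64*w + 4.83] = 2.7*w - 2.64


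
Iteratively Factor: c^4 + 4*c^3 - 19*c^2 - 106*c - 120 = (c + 3)*(c^3 + c^2 - 22*c - 40) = (c + 2)*(c + 3)*(c^2 - c - 20) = (c - 5)*(c + 2)*(c + 3)*(c + 4)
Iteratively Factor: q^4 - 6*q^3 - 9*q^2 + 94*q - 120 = (q + 4)*(q^3 - 10*q^2 + 31*q - 30) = (q - 2)*(q + 4)*(q^2 - 8*q + 15) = (q - 3)*(q - 2)*(q + 4)*(q - 5)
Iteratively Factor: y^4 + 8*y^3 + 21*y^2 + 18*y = (y)*(y^3 + 8*y^2 + 21*y + 18) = y*(y + 3)*(y^2 + 5*y + 6) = y*(y + 3)^2*(y + 2)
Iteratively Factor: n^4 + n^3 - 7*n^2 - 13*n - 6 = (n + 2)*(n^3 - n^2 - 5*n - 3) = (n - 3)*(n + 2)*(n^2 + 2*n + 1) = (n - 3)*(n + 1)*(n + 2)*(n + 1)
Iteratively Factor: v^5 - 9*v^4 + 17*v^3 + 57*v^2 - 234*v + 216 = (v - 3)*(v^4 - 6*v^3 - v^2 + 54*v - 72) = (v - 3)*(v + 3)*(v^3 - 9*v^2 + 26*v - 24) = (v - 4)*(v - 3)*(v + 3)*(v^2 - 5*v + 6) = (v - 4)*(v - 3)^2*(v + 3)*(v - 2)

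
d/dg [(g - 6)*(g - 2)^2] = (g - 2)*(3*g - 14)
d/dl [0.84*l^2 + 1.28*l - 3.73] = 1.68*l + 1.28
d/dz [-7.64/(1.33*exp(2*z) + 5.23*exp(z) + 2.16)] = (20.3224*exp(z) + 39.9572)*exp(z)/(1.33*exp(2*z) + 5.23*exp(z) + 2.16)^2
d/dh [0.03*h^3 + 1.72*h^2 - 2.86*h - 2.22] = 0.09*h^2 + 3.44*h - 2.86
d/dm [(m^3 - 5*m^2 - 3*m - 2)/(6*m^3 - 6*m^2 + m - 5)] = (24*m^4 + 38*m^3 - 2*m^2 + 26*m + 17)/(36*m^6 - 72*m^5 + 48*m^4 - 72*m^3 + 61*m^2 - 10*m + 25)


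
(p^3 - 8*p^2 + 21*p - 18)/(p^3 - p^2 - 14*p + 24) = (p - 3)/(p + 4)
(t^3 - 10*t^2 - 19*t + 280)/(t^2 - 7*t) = t - 3 - 40/t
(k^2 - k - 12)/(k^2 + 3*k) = (k - 4)/k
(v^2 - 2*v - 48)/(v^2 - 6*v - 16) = (v + 6)/(v + 2)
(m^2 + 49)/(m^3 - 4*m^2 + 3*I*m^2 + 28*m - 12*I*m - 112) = (m - 7*I)/(m^2 - 4*m*(1 + I) + 16*I)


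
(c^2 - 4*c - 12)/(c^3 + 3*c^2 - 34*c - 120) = (c + 2)/(c^2 + 9*c + 20)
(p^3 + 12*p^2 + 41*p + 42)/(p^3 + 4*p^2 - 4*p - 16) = (p^2 + 10*p + 21)/(p^2 + 2*p - 8)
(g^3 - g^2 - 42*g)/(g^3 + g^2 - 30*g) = (g - 7)/(g - 5)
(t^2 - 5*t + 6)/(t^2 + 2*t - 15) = (t - 2)/(t + 5)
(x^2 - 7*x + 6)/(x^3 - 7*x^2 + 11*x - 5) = (x - 6)/(x^2 - 6*x + 5)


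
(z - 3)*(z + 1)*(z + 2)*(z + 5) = z^4 + 5*z^3 - 7*z^2 - 41*z - 30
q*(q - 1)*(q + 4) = q^3 + 3*q^2 - 4*q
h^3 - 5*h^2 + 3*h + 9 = (h - 3)^2*(h + 1)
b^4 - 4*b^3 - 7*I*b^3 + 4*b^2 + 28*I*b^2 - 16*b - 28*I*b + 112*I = (b - 4)*(b - 7*I)*(b - 2*I)*(b + 2*I)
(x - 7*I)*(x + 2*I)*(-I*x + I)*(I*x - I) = x^4 - 2*x^3 - 5*I*x^3 + 15*x^2 + 10*I*x^2 - 28*x - 5*I*x + 14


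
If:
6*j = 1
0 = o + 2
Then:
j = 1/6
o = -2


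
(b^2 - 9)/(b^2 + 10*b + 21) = (b - 3)/(b + 7)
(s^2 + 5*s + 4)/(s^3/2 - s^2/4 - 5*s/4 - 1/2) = 4*(s + 4)/(2*s^2 - 3*s - 2)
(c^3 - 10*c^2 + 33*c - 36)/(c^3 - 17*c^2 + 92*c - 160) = (c^2 - 6*c + 9)/(c^2 - 13*c + 40)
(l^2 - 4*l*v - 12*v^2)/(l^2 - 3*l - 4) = (-l^2 + 4*l*v + 12*v^2)/(-l^2 + 3*l + 4)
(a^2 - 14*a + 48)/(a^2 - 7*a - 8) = (a - 6)/(a + 1)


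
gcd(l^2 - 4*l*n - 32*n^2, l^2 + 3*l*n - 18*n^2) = 1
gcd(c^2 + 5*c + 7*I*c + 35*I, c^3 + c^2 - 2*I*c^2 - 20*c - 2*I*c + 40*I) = c + 5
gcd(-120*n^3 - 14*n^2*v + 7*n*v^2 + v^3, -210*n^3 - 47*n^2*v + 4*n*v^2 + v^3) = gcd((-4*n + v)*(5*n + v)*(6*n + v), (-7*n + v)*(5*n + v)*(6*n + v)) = 30*n^2 + 11*n*v + v^2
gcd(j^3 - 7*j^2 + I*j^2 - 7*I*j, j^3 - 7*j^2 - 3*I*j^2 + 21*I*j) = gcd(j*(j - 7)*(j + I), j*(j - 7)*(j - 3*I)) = j^2 - 7*j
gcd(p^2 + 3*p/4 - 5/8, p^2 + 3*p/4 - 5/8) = p^2 + 3*p/4 - 5/8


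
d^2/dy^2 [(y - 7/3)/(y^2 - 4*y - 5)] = 2*((19 - 9*y)*(-y^2 + 4*y + 5) - 4*(y - 2)^2*(3*y - 7))/(3*(-y^2 + 4*y + 5)^3)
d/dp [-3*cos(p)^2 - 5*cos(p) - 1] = (6*cos(p) + 5)*sin(p)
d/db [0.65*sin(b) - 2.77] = 0.65*cos(b)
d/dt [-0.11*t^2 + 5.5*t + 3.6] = 5.5 - 0.22*t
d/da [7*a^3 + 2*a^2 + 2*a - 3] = 21*a^2 + 4*a + 2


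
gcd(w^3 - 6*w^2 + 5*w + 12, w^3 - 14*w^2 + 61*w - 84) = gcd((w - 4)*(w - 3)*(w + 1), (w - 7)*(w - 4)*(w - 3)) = w^2 - 7*w + 12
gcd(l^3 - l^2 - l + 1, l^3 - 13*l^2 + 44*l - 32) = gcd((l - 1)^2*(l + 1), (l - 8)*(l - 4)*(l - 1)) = l - 1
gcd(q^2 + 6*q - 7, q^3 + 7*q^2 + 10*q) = 1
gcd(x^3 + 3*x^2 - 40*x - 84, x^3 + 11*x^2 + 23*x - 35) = x + 7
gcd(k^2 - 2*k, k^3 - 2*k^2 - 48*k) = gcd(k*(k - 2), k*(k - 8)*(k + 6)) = k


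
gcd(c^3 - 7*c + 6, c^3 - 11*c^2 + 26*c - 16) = c^2 - 3*c + 2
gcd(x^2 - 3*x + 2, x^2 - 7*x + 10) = x - 2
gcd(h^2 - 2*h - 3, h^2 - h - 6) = h - 3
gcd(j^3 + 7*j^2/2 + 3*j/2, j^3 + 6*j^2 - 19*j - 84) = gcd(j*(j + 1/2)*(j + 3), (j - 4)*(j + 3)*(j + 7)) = j + 3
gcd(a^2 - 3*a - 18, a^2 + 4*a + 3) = a + 3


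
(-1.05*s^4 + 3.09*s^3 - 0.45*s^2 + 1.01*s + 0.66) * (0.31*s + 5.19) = -0.3255*s^5 - 4.4916*s^4 + 15.8976*s^3 - 2.0224*s^2 + 5.4465*s + 3.4254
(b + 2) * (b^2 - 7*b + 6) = b^3 - 5*b^2 - 8*b + 12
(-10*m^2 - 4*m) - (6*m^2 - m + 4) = -16*m^2 - 3*m - 4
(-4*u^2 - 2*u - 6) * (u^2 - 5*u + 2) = -4*u^4 + 18*u^3 - 4*u^2 + 26*u - 12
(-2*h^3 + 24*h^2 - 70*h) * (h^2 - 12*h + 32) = -2*h^5 + 48*h^4 - 422*h^3 + 1608*h^2 - 2240*h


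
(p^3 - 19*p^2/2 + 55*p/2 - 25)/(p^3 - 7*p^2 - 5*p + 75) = (p^2 - 9*p/2 + 5)/(p^2 - 2*p - 15)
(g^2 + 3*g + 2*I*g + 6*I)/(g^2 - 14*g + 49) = (g^2 + g*(3 + 2*I) + 6*I)/(g^2 - 14*g + 49)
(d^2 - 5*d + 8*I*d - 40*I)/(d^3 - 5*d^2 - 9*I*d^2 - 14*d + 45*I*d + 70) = (d + 8*I)/(d^2 - 9*I*d - 14)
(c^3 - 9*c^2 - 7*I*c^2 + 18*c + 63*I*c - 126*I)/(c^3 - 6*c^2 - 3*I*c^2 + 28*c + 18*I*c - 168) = (c - 3)/(c + 4*I)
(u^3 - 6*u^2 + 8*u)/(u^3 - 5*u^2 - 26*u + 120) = u*(u - 2)/(u^2 - u - 30)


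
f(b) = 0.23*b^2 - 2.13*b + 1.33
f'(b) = 0.46*b - 2.13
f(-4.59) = 15.95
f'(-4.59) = -4.24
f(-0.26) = 1.90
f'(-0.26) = -2.25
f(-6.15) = 23.13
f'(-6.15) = -4.96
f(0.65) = 0.04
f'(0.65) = -1.83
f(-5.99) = 22.34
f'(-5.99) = -4.89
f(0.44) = 0.44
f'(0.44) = -1.93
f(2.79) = -2.82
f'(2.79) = -0.85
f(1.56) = -1.43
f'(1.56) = -1.41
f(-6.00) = 22.39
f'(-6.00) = -4.89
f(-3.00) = 9.79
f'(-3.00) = -3.51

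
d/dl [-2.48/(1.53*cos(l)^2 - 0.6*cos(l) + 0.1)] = (1.488 - 7.5888*cos(l))*sin(l)/(1.53*cos(l)^2 - 0.6*cos(l) + 0.1)^2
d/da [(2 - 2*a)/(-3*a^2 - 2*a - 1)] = 6*(-a^2 + 2*a + 1)/(9*a^4 + 12*a^3 + 10*a^2 + 4*a + 1)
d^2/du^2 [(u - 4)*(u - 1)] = 2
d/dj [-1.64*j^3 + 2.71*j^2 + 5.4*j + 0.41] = -4.92*j^2 + 5.42*j + 5.4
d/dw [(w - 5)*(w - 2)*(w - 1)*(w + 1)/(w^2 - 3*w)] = 2*(w^5 - 8*w^4 + 21*w^3 - 17*w^2 + 10*w - 15)/(w^2*(w^2 - 6*w + 9))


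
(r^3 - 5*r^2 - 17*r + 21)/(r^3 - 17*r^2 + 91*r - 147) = (r^2 + 2*r - 3)/(r^2 - 10*r + 21)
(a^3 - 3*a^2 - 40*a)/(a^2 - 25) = a*(a - 8)/(a - 5)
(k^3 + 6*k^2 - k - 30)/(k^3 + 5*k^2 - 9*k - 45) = (k - 2)/(k - 3)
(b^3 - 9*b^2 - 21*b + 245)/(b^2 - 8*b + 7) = (b^2 - 2*b - 35)/(b - 1)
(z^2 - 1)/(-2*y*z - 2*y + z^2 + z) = (1 - z)/(2*y - z)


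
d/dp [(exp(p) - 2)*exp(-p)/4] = exp(-p)/2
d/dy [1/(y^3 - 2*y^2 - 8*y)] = (-3*y^2 + 4*y + 8)/(y^2*(-y^2 + 2*y + 8)^2)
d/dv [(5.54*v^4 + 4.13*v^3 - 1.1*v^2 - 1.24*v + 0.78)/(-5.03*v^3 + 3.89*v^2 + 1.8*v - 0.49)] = (-27.8662*v^6 + 43.1012*v^5 + 40.4487*v^4 - 8.46479999999999*v^3 + 8.5427*v^2 - 4.9904*v - 0.7964)/(25.3009*v^6 - 39.1334*v^5 - 2.9759*v^4 + 18.9334*v^3 - 0.5722*v^2 - 1.764*v + 0.2401)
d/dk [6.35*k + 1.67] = 6.35000000000000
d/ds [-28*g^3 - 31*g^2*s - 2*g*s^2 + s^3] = -31*g^2 - 4*g*s + 3*s^2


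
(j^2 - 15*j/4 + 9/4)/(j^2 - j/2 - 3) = (-4*j^2 + 15*j - 9)/(2*(-2*j^2 + j + 6))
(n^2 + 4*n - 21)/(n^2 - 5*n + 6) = (n + 7)/(n - 2)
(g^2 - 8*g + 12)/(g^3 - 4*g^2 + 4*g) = (g - 6)/(g*(g - 2))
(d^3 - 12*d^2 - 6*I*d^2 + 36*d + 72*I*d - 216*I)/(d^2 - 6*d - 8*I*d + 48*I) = (d^2 - 6*d*(1 + I) + 36*I)/(d - 8*I)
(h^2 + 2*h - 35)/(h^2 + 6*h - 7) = (h - 5)/(h - 1)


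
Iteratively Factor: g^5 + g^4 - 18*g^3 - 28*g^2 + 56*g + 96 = (g - 2)*(g^4 + 3*g^3 - 12*g^2 - 52*g - 48) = (g - 4)*(g - 2)*(g^3 + 7*g^2 + 16*g + 12) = (g - 4)*(g - 2)*(g + 2)*(g^2 + 5*g + 6) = (g - 4)*(g - 2)*(g + 2)*(g + 3)*(g + 2)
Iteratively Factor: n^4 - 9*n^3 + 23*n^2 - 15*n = (n - 3)*(n^3 - 6*n^2 + 5*n) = (n - 5)*(n - 3)*(n^2 - n) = n*(n - 5)*(n - 3)*(n - 1)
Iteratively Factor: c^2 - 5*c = (c)*(c - 5)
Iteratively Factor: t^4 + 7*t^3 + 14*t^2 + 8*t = (t + 4)*(t^3 + 3*t^2 + 2*t) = (t + 1)*(t + 4)*(t^2 + 2*t) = (t + 1)*(t + 2)*(t + 4)*(t)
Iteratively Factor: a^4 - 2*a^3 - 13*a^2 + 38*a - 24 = (a + 4)*(a^3 - 6*a^2 + 11*a - 6) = (a - 1)*(a + 4)*(a^2 - 5*a + 6) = (a - 3)*(a - 1)*(a + 4)*(a - 2)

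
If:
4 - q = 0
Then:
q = 4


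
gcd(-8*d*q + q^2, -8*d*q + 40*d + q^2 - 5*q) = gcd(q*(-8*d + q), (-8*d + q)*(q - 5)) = -8*d + q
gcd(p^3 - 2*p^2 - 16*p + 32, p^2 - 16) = p^2 - 16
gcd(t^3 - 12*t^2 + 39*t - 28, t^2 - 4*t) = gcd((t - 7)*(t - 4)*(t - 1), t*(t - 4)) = t - 4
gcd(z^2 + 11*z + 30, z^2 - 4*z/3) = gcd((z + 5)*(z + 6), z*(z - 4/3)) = 1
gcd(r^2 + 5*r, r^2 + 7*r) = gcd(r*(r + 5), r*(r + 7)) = r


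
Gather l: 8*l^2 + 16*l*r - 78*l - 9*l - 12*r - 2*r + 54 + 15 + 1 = 8*l^2 + l*(16*r - 87) - 14*r + 70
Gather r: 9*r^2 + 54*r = 9*r^2 + 54*r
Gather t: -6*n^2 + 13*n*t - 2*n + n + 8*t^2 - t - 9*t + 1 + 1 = -6*n^2 - n + 8*t^2 + t*(13*n - 10) + 2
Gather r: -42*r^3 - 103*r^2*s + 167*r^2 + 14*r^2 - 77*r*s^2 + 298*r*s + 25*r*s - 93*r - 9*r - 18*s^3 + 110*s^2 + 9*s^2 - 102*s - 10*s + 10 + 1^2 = -42*r^3 + r^2*(181 - 103*s) + r*(-77*s^2 + 323*s - 102) - 18*s^3 + 119*s^2 - 112*s + 11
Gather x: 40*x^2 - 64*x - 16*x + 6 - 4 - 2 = 40*x^2 - 80*x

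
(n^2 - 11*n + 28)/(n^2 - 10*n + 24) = (n - 7)/(n - 6)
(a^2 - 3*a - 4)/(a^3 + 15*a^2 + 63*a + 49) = (a - 4)/(a^2 + 14*a + 49)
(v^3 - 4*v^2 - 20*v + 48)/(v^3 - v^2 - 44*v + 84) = (v + 4)/(v + 7)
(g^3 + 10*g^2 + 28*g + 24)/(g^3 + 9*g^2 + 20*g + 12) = (g + 2)/(g + 1)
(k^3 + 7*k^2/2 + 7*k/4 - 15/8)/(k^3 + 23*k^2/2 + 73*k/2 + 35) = (k^2 + k - 3/4)/(k^2 + 9*k + 14)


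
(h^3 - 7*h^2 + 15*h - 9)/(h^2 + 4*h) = (h^3 - 7*h^2 + 15*h - 9)/(h*(h + 4))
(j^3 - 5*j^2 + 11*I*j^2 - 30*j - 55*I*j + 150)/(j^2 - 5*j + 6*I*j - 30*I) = j + 5*I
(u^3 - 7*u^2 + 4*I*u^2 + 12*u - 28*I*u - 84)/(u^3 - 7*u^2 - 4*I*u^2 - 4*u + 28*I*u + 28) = (u + 6*I)/(u - 2*I)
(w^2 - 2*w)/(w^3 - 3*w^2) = (w - 2)/(w*(w - 3))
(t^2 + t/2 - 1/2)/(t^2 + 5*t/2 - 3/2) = (t + 1)/(t + 3)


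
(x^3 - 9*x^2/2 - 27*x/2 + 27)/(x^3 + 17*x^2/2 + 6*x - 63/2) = (x - 6)/(x + 7)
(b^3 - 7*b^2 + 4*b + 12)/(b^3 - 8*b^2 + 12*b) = (b + 1)/b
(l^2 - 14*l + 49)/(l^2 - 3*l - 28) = (l - 7)/(l + 4)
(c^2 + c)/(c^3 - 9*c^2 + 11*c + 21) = c/(c^2 - 10*c + 21)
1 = 1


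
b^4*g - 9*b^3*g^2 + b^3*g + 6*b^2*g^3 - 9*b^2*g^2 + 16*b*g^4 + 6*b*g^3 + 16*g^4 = (b - 8*g)*(b - 2*g)*(b + g)*(b*g + g)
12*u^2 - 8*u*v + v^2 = (-6*u + v)*(-2*u + v)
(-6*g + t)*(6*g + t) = -36*g^2 + t^2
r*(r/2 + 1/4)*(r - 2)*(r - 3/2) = r^4/2 - 3*r^3/2 + 5*r^2/8 + 3*r/4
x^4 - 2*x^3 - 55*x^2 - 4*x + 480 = (x - 8)*(x - 3)*(x + 4)*(x + 5)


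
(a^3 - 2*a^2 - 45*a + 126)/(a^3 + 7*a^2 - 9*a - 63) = (a - 6)/(a + 3)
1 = 1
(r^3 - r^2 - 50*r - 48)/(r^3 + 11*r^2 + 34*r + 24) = (r - 8)/(r + 4)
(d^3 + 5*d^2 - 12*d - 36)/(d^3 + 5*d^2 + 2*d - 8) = (d^2 + 3*d - 18)/(d^2 + 3*d - 4)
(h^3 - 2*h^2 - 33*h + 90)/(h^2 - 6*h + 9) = (h^2 + h - 30)/(h - 3)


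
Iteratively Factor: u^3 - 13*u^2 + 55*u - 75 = (u - 5)*(u^2 - 8*u + 15) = (u - 5)^2*(u - 3)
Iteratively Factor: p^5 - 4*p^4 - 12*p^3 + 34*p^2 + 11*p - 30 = (p + 3)*(p^4 - 7*p^3 + 9*p^2 + 7*p - 10) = (p - 5)*(p + 3)*(p^3 - 2*p^2 - p + 2) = (p - 5)*(p + 1)*(p + 3)*(p^2 - 3*p + 2) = (p - 5)*(p - 2)*(p + 1)*(p + 3)*(p - 1)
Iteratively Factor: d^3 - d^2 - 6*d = (d + 2)*(d^2 - 3*d) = (d - 3)*(d + 2)*(d)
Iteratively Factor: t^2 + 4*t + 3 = (t + 1)*(t + 3)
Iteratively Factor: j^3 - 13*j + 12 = (j + 4)*(j^2 - 4*j + 3) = (j - 3)*(j + 4)*(j - 1)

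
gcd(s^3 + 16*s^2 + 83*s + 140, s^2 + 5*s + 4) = s + 4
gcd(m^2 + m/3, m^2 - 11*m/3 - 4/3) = m + 1/3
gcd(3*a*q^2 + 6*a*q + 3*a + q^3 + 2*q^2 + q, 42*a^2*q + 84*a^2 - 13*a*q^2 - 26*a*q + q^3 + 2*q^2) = 1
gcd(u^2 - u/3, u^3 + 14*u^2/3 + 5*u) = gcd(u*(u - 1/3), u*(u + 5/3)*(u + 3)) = u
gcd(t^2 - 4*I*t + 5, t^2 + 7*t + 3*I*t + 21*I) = 1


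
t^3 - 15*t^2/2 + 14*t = t*(t - 4)*(t - 7/2)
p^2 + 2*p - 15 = (p - 3)*(p + 5)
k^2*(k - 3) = k^3 - 3*k^2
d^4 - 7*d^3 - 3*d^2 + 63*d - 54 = (d - 6)*(d - 3)*(d - 1)*(d + 3)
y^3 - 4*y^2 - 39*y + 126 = (y - 7)*(y - 3)*(y + 6)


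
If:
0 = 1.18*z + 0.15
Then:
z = -0.13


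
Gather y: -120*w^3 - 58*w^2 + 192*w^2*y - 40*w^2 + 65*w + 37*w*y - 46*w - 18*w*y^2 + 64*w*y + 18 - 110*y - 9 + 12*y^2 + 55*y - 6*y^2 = -120*w^3 - 98*w^2 + 19*w + y^2*(6 - 18*w) + y*(192*w^2 + 101*w - 55) + 9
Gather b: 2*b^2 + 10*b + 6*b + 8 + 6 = 2*b^2 + 16*b + 14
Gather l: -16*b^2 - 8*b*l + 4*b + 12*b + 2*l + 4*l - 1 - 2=-16*b^2 + 16*b + l*(6 - 8*b) - 3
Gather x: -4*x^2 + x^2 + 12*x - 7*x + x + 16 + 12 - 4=-3*x^2 + 6*x + 24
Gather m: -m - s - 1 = -m - s - 1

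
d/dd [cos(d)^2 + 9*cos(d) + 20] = -(2*cos(d) + 9)*sin(d)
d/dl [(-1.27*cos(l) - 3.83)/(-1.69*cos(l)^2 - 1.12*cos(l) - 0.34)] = (2.1463*cos(l)^2 + 12.9454*cos(l) + 3.8578)*sin(l)/(2.8561*cos(l)^4 + 3.7856*cos(l)^3 + 2.4036*cos(l)^2 + 0.7616*cos(l) + 0.1156)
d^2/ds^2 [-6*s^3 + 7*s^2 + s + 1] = 14 - 36*s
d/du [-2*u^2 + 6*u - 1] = 6 - 4*u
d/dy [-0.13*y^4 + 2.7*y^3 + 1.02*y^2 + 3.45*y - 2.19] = -0.52*y^3 + 8.1*y^2 + 2.04*y + 3.45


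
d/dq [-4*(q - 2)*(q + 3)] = -8*q - 4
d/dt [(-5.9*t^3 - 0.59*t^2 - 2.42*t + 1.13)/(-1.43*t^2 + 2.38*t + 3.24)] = (8.437*t^4 - 28.084*t^3 - 62.2128*t^2 - 0.5914*t - 10.5302)/(2.0449*t^4 - 6.8068*t^3 - 3.602*t^2 + 15.4224*t + 10.4976)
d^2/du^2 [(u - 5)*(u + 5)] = 2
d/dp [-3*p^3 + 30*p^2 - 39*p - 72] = -9*p^2 + 60*p - 39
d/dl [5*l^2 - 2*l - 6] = 10*l - 2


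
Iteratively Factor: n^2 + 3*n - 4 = (n - 1)*(n + 4)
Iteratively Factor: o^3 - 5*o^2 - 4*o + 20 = (o + 2)*(o^2 - 7*o + 10) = (o - 2)*(o + 2)*(o - 5)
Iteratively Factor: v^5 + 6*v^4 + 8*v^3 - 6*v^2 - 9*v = (v - 1)*(v^4 + 7*v^3 + 15*v^2 + 9*v) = v*(v - 1)*(v^3 + 7*v^2 + 15*v + 9) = v*(v - 1)*(v + 3)*(v^2 + 4*v + 3) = v*(v - 1)*(v + 3)^2*(v + 1)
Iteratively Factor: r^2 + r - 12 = (r - 3)*(r + 4)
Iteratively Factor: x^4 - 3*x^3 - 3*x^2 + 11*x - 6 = (x - 1)*(x^3 - 2*x^2 - 5*x + 6) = (x - 1)^2*(x^2 - x - 6) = (x - 1)^2*(x + 2)*(x - 3)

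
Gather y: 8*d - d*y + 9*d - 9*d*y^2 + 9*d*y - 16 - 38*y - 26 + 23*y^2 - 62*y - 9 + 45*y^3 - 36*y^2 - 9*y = 17*d + 45*y^3 + y^2*(-9*d - 13) + y*(8*d - 109) - 51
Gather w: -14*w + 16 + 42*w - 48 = 28*w - 32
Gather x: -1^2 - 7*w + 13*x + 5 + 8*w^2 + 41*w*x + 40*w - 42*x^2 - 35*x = 8*w^2 + 33*w - 42*x^2 + x*(41*w - 22) + 4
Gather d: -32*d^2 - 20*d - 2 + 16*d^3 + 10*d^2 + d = 16*d^3 - 22*d^2 - 19*d - 2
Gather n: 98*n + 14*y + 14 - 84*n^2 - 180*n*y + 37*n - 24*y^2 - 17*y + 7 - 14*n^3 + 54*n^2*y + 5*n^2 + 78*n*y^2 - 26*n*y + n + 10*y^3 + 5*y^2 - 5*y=-14*n^3 + n^2*(54*y - 79) + n*(78*y^2 - 206*y + 136) + 10*y^3 - 19*y^2 - 8*y + 21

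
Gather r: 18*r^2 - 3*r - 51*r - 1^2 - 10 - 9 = 18*r^2 - 54*r - 20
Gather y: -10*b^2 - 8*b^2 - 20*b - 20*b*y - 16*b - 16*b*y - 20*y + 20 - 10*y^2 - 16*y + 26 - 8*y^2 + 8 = -18*b^2 - 36*b - 18*y^2 + y*(-36*b - 36) + 54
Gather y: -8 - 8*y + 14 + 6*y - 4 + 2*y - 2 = 0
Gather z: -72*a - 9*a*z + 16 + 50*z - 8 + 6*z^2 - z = -72*a + 6*z^2 + z*(49 - 9*a) + 8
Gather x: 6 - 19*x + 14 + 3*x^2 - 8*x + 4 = 3*x^2 - 27*x + 24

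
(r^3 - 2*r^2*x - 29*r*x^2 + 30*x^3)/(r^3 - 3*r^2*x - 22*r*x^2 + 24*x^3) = (r + 5*x)/(r + 4*x)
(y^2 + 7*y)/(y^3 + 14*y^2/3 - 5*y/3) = 3*(y + 7)/(3*y^2 + 14*y - 5)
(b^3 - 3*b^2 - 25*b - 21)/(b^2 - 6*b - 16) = (-b^3 + 3*b^2 + 25*b + 21)/(-b^2 + 6*b + 16)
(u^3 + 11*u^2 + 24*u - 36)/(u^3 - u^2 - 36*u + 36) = (u + 6)/(u - 6)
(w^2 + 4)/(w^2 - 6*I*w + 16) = (w - 2*I)/(w - 8*I)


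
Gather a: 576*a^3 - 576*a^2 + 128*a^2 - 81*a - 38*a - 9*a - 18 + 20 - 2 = 576*a^3 - 448*a^2 - 128*a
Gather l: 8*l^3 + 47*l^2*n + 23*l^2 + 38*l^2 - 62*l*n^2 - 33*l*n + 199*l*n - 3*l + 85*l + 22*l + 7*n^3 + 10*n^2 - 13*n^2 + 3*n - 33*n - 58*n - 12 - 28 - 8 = 8*l^3 + l^2*(47*n + 61) + l*(-62*n^2 + 166*n + 104) + 7*n^3 - 3*n^2 - 88*n - 48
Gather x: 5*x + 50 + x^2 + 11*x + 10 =x^2 + 16*x + 60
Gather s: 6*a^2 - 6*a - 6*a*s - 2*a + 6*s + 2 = 6*a^2 - 8*a + s*(6 - 6*a) + 2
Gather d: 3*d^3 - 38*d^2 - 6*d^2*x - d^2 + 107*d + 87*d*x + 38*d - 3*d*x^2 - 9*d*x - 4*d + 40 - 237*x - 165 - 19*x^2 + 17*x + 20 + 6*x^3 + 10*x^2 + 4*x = 3*d^3 + d^2*(-6*x - 39) + d*(-3*x^2 + 78*x + 141) + 6*x^3 - 9*x^2 - 216*x - 105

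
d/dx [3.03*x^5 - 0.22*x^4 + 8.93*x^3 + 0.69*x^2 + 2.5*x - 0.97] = 15.15*x^4 - 0.88*x^3 + 26.79*x^2 + 1.38*x + 2.5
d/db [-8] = 0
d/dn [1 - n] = -1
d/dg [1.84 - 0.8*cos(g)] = 0.8*sin(g)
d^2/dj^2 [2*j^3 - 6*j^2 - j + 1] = 12*j - 12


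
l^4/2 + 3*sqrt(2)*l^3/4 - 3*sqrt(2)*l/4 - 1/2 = (l/2 + 1/2)*(l - 1)*(l + sqrt(2)/2)*(l + sqrt(2))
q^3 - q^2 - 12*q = q*(q - 4)*(q + 3)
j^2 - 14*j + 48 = (j - 8)*(j - 6)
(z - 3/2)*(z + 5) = z^2 + 7*z/2 - 15/2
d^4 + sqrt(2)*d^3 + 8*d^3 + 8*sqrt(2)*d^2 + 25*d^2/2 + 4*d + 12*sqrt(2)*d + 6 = (d + 2)*(d + 6)*(sqrt(2)*d/2 + 1/2)*(sqrt(2)*d + 1)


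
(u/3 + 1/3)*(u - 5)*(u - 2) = u^3/3 - 2*u^2 + u + 10/3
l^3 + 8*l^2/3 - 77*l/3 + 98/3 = (l - 7/3)*(l - 2)*(l + 7)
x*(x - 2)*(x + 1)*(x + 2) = x^4 + x^3 - 4*x^2 - 4*x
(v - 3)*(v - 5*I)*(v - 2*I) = v^3 - 3*v^2 - 7*I*v^2 - 10*v + 21*I*v + 30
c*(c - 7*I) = c^2 - 7*I*c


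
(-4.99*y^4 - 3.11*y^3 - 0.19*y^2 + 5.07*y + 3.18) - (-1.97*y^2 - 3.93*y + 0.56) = -4.99*y^4 - 3.11*y^3 + 1.78*y^2 + 9.0*y + 2.62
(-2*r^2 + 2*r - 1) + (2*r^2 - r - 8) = r - 9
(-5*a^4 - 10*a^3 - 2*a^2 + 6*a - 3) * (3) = -15*a^4 - 30*a^3 - 6*a^2 + 18*a - 9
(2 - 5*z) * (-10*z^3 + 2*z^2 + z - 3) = 50*z^4 - 30*z^3 - z^2 + 17*z - 6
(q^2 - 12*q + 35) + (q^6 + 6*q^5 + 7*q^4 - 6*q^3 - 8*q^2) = q^6 + 6*q^5 + 7*q^4 - 6*q^3 - 7*q^2 - 12*q + 35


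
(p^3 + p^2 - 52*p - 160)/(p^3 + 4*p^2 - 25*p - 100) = (p - 8)/(p - 5)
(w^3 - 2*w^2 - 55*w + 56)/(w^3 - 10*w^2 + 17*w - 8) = (w + 7)/(w - 1)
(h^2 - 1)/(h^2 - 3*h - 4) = (h - 1)/(h - 4)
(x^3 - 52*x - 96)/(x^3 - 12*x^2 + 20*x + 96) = (x + 6)/(x - 6)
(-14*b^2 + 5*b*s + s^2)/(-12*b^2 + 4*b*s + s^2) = (7*b + s)/(6*b + s)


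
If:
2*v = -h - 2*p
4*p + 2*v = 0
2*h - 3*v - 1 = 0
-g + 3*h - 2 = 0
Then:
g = -7/5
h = 1/5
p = 1/10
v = -1/5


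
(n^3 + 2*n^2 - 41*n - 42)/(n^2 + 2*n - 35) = (n^2 - 5*n - 6)/(n - 5)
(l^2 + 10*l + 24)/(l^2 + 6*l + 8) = (l + 6)/(l + 2)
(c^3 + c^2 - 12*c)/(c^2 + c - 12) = c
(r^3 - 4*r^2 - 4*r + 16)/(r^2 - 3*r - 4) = (r^2 - 4)/(r + 1)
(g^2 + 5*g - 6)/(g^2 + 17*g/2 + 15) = 2*(g - 1)/(2*g + 5)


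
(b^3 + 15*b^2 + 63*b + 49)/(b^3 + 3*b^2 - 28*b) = (b^2 + 8*b + 7)/(b*(b - 4))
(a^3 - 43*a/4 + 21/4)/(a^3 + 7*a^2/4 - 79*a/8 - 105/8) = 2*(2*a - 1)/(4*a + 5)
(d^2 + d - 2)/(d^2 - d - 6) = (d - 1)/(d - 3)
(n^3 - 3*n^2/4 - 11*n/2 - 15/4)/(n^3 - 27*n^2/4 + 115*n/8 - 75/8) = 2*(4*n^2 + 9*n + 5)/(8*n^2 - 30*n + 25)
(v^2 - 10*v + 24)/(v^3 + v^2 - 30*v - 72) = (v - 4)/(v^2 + 7*v + 12)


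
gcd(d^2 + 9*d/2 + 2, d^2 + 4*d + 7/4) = d + 1/2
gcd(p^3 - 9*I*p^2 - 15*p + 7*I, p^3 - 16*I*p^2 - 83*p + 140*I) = p - 7*I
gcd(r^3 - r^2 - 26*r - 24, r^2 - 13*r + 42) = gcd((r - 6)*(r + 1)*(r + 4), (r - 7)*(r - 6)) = r - 6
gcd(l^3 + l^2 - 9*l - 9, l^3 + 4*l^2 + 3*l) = l^2 + 4*l + 3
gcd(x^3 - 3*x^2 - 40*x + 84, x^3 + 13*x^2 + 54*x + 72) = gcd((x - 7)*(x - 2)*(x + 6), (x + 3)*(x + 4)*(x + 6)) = x + 6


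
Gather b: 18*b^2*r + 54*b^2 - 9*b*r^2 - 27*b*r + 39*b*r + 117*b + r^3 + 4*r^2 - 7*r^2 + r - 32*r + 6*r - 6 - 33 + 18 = b^2*(18*r + 54) + b*(-9*r^2 + 12*r + 117) + r^3 - 3*r^2 - 25*r - 21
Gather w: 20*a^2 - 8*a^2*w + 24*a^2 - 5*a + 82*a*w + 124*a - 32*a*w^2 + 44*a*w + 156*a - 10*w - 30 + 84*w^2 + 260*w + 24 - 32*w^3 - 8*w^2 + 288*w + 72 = 44*a^2 + 275*a - 32*w^3 + w^2*(76 - 32*a) + w*(-8*a^2 + 126*a + 538) + 66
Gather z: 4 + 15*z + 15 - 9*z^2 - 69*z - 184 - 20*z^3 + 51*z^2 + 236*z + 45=-20*z^3 + 42*z^2 + 182*z - 120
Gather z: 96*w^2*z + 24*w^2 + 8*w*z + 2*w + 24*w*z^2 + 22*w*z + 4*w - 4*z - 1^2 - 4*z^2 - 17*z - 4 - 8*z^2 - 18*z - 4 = 24*w^2 + 6*w + z^2*(24*w - 12) + z*(96*w^2 + 30*w - 39) - 9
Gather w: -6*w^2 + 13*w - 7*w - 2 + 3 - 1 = -6*w^2 + 6*w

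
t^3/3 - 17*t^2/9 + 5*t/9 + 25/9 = (t/3 + 1/3)*(t - 5)*(t - 5/3)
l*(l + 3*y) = l^2 + 3*l*y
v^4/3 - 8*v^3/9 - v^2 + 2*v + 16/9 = (v/3 + 1/3)*(v - 8/3)*(v - 2)*(v + 1)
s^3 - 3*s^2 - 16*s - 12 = (s - 6)*(s + 1)*(s + 2)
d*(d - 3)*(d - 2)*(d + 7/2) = d^4 - 3*d^3/2 - 23*d^2/2 + 21*d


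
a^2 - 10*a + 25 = (a - 5)^2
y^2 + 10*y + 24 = (y + 4)*(y + 6)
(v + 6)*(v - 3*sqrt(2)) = v^2 - 3*sqrt(2)*v + 6*v - 18*sqrt(2)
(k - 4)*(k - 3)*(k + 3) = k^3 - 4*k^2 - 9*k + 36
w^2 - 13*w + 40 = (w - 8)*(w - 5)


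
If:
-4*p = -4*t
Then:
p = t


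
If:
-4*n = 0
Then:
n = 0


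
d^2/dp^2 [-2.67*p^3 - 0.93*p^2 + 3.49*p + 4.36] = -16.02*p - 1.86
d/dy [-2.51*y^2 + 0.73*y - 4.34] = 0.73 - 5.02*y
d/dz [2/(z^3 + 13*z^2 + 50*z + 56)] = 2*(-3*z^2 - 26*z - 50)/(z^3 + 13*z^2 + 50*z + 56)^2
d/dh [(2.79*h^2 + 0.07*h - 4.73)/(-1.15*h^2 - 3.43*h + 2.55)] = (-9.4892*h^2 + 3.35*h - 16.0454)/(1.3225*h^4 + 7.889*h^3 + 5.8999*h^2 - 17.493*h + 6.5025)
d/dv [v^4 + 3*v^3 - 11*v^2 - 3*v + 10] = 4*v^3 + 9*v^2 - 22*v - 3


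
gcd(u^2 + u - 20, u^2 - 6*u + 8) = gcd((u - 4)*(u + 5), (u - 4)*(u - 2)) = u - 4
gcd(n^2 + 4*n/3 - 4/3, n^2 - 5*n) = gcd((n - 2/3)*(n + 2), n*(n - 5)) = 1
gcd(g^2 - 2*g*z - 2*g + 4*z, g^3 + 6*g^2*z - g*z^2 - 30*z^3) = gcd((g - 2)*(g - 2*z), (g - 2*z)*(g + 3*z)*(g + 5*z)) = -g + 2*z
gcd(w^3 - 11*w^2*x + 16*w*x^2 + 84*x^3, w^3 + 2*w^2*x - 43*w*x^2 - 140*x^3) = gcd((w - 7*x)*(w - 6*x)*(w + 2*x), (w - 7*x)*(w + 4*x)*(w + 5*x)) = -w + 7*x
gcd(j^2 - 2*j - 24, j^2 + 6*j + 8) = j + 4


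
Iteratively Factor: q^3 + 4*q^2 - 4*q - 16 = (q - 2)*(q^2 + 6*q + 8) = (q - 2)*(q + 4)*(q + 2)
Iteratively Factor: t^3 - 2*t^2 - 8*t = (t - 4)*(t^2 + 2*t) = t*(t - 4)*(t + 2)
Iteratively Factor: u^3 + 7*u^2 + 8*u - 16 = (u - 1)*(u^2 + 8*u + 16) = (u - 1)*(u + 4)*(u + 4)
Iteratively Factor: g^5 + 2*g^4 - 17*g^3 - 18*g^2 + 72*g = (g - 2)*(g^4 + 4*g^3 - 9*g^2 - 36*g) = (g - 2)*(g + 3)*(g^3 + g^2 - 12*g) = (g - 2)*(g + 3)*(g + 4)*(g^2 - 3*g) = g*(g - 2)*(g + 3)*(g + 4)*(g - 3)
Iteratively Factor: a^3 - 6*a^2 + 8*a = (a)*(a^2 - 6*a + 8) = a*(a - 2)*(a - 4)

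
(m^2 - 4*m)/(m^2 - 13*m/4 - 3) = 4*m/(4*m + 3)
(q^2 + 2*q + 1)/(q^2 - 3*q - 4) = (q + 1)/(q - 4)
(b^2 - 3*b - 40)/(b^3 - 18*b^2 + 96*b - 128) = (b + 5)/(b^2 - 10*b + 16)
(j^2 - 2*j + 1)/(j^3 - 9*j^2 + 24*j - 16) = (j - 1)/(j^2 - 8*j + 16)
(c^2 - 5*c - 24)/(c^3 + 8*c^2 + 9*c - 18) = (c - 8)/(c^2 + 5*c - 6)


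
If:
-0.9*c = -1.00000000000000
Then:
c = 1.11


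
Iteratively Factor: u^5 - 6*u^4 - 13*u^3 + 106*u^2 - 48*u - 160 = (u - 4)*(u^4 - 2*u^3 - 21*u^2 + 22*u + 40) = (u - 4)*(u - 2)*(u^3 - 21*u - 20) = (u - 5)*(u - 4)*(u - 2)*(u^2 + 5*u + 4) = (u - 5)*(u - 4)*(u - 2)*(u + 4)*(u + 1)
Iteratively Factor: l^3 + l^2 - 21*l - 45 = (l - 5)*(l^2 + 6*l + 9) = (l - 5)*(l + 3)*(l + 3)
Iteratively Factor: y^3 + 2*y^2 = (y)*(y^2 + 2*y) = y*(y + 2)*(y)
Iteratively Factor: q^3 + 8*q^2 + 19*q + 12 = (q + 3)*(q^2 + 5*q + 4) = (q + 3)*(q + 4)*(q + 1)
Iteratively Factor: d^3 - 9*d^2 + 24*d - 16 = (d - 4)*(d^2 - 5*d + 4) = (d - 4)*(d - 1)*(d - 4)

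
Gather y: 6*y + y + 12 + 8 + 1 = 7*y + 21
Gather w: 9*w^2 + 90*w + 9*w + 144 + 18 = 9*w^2 + 99*w + 162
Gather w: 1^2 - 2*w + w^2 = w^2 - 2*w + 1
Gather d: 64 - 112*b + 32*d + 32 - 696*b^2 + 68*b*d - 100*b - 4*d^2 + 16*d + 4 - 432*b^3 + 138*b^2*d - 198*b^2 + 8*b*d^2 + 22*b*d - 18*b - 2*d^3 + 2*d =-432*b^3 - 894*b^2 - 230*b - 2*d^3 + d^2*(8*b - 4) + d*(138*b^2 + 90*b + 50) + 100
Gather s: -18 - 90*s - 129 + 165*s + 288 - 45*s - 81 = 30*s + 60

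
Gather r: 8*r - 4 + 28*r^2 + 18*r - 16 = 28*r^2 + 26*r - 20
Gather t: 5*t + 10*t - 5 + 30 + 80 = 15*t + 105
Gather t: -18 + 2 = -16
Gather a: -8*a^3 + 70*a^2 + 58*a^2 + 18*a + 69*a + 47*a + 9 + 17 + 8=-8*a^3 + 128*a^2 + 134*a + 34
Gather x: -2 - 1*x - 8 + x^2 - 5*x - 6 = x^2 - 6*x - 16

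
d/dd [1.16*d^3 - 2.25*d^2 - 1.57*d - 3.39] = 3.48*d^2 - 4.5*d - 1.57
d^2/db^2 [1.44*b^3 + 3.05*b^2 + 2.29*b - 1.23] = 8.64*b + 6.1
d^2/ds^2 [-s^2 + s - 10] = -2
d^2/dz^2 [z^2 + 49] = 2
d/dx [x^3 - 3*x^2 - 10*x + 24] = 3*x^2 - 6*x - 10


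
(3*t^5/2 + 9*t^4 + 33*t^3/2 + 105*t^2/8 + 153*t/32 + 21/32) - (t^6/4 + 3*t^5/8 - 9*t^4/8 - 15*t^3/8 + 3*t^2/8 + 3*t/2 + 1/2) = -t^6/4 + 9*t^5/8 + 81*t^4/8 + 147*t^3/8 + 51*t^2/4 + 105*t/32 + 5/32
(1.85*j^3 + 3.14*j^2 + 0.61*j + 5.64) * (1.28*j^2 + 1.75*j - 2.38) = 2.368*j^5 + 7.2567*j^4 + 1.8728*j^3 + 0.813499999999999*j^2 + 8.4182*j - 13.4232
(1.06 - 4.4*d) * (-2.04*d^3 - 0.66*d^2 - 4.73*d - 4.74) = 8.976*d^4 + 0.7416*d^3 + 20.1124*d^2 + 15.8422*d - 5.0244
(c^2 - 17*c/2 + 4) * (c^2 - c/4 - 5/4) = c^4 - 35*c^3/4 + 39*c^2/8 + 77*c/8 - 5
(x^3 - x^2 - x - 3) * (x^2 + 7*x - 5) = x^5 + 6*x^4 - 13*x^3 - 5*x^2 - 16*x + 15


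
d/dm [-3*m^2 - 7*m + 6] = -6*m - 7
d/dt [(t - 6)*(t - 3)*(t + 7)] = 3*t^2 - 4*t - 45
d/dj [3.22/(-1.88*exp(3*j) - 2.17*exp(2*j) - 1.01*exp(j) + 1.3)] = (18.1608*exp(2*j) + 13.9748*exp(j) + 3.2522)*exp(j)/(1.88*exp(3*j) + 2.17*exp(2*j) + 1.01*exp(j) - 1.3)^2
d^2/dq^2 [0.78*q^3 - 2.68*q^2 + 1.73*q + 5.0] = 4.68*q - 5.36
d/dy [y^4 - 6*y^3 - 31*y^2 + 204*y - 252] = 4*y^3 - 18*y^2 - 62*y + 204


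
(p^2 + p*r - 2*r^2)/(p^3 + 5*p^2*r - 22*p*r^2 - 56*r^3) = (p - r)/(p^2 + 3*p*r - 28*r^2)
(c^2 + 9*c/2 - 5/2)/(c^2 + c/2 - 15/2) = (2*c^2 + 9*c - 5)/(2*c^2 + c - 15)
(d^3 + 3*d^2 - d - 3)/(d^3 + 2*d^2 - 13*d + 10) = (d^2 + 4*d + 3)/(d^2 + 3*d - 10)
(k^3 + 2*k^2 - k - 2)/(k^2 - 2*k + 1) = (k^2 + 3*k + 2)/(k - 1)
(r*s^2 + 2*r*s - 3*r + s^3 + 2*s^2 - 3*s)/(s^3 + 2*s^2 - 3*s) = (r + s)/s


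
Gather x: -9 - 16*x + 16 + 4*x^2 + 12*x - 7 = 4*x^2 - 4*x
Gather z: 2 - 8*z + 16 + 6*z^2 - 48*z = 6*z^2 - 56*z + 18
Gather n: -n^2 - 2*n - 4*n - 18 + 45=-n^2 - 6*n + 27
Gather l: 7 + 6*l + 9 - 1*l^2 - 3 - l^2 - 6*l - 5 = 8 - 2*l^2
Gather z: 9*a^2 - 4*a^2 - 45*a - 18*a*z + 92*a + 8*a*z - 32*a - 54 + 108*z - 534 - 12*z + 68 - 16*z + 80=5*a^2 + 15*a + z*(80 - 10*a) - 440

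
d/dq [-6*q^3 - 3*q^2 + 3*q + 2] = -18*q^2 - 6*q + 3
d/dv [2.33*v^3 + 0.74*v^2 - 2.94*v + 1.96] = 6.99*v^2 + 1.48*v - 2.94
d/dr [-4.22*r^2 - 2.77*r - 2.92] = -8.44*r - 2.77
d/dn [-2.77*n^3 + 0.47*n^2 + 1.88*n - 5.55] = -8.31*n^2 + 0.94*n + 1.88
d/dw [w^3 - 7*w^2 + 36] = w*(3*w - 14)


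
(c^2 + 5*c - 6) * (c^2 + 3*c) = c^4 + 8*c^3 + 9*c^2 - 18*c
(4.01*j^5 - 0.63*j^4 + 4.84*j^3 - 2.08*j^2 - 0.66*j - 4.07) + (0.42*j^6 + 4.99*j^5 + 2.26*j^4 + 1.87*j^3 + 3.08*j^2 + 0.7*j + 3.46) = 0.42*j^6 + 9.0*j^5 + 1.63*j^4 + 6.71*j^3 + 1.0*j^2 + 0.0399999999999999*j - 0.61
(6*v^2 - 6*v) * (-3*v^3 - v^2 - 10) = -18*v^5 + 12*v^4 + 6*v^3 - 60*v^2 + 60*v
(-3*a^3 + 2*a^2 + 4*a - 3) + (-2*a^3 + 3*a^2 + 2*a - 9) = -5*a^3 + 5*a^2 + 6*a - 12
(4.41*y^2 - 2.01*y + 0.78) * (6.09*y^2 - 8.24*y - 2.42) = 26.8569*y^4 - 48.5793*y^3 + 10.6404*y^2 - 1.563*y - 1.8876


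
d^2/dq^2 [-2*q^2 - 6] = -4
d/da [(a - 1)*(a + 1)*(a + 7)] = 3*a^2 + 14*a - 1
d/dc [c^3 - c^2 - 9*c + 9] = 3*c^2 - 2*c - 9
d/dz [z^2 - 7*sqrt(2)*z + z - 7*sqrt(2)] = 2*z - 7*sqrt(2) + 1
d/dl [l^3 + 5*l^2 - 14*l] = 3*l^2 + 10*l - 14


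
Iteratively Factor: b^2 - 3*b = (b)*(b - 3)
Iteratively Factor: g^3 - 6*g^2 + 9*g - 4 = (g - 1)*(g^2 - 5*g + 4) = (g - 4)*(g - 1)*(g - 1)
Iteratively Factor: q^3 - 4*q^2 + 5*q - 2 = (q - 2)*(q^2 - 2*q + 1) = (q - 2)*(q - 1)*(q - 1)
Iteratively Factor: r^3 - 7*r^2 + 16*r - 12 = (r - 2)*(r^2 - 5*r + 6) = (r - 2)^2*(r - 3)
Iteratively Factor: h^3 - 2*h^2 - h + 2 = (h - 1)*(h^2 - h - 2) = (h - 2)*(h - 1)*(h + 1)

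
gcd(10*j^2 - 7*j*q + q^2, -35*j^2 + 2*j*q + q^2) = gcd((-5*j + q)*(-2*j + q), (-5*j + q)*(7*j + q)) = -5*j + q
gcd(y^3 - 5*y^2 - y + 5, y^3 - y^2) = y - 1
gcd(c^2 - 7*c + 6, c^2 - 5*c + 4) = c - 1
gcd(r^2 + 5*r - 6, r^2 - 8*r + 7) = r - 1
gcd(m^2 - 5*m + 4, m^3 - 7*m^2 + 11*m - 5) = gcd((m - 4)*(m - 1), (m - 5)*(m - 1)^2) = m - 1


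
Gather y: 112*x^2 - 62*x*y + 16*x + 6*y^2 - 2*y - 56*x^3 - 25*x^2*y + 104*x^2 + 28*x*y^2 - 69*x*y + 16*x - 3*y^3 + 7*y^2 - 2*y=-56*x^3 + 216*x^2 + 32*x - 3*y^3 + y^2*(28*x + 13) + y*(-25*x^2 - 131*x - 4)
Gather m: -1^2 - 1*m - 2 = -m - 3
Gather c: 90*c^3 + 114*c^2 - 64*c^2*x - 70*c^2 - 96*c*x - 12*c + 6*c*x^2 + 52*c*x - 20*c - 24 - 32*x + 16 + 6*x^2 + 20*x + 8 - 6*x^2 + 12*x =90*c^3 + c^2*(44 - 64*x) + c*(6*x^2 - 44*x - 32)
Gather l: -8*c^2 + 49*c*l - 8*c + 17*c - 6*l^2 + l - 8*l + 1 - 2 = -8*c^2 + 9*c - 6*l^2 + l*(49*c - 7) - 1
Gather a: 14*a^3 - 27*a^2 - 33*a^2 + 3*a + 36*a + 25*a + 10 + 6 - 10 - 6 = 14*a^3 - 60*a^2 + 64*a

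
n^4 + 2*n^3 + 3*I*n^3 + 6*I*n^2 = n^2*(n + 2)*(n + 3*I)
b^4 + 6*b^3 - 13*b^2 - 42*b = b*(b - 3)*(b + 2)*(b + 7)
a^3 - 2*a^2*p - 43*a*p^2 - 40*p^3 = (a - 8*p)*(a + p)*(a + 5*p)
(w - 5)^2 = w^2 - 10*w + 25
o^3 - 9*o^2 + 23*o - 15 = (o - 5)*(o - 3)*(o - 1)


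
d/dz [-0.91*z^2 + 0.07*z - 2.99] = 0.07 - 1.82*z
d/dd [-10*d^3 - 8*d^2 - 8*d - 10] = -30*d^2 - 16*d - 8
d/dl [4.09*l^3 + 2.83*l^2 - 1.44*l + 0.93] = 12.27*l^2 + 5.66*l - 1.44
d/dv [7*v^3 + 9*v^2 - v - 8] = 21*v^2 + 18*v - 1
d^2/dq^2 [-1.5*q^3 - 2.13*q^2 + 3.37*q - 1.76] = -9.0*q - 4.26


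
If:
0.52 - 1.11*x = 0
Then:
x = 0.47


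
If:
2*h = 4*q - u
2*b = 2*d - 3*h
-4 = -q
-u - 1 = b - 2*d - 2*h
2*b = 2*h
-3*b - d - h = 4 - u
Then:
No Solution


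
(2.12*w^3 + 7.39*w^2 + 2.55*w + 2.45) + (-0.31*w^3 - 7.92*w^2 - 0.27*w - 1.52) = 1.81*w^3 - 0.53*w^2 + 2.28*w + 0.93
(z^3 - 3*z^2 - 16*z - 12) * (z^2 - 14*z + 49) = z^5 - 17*z^4 + 75*z^3 + 65*z^2 - 616*z - 588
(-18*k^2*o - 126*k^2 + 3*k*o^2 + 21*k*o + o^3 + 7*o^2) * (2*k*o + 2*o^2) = -36*k^3*o^2 - 252*k^3*o - 30*k^2*o^3 - 210*k^2*o^2 + 8*k*o^4 + 56*k*o^3 + 2*o^5 + 14*o^4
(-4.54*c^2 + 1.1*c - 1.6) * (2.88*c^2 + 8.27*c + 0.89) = -13.0752*c^4 - 34.3778*c^3 + 0.448399999999999*c^2 - 12.253*c - 1.424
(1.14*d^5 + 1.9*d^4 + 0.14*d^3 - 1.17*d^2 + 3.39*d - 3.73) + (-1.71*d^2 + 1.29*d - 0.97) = 1.14*d^5 + 1.9*d^4 + 0.14*d^3 - 2.88*d^2 + 4.68*d - 4.7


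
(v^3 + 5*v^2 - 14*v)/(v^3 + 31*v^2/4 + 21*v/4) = 4*(v - 2)/(4*v + 3)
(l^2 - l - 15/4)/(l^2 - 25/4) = (2*l + 3)/(2*l + 5)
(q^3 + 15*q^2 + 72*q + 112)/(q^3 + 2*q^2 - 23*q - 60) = (q^2 + 11*q + 28)/(q^2 - 2*q - 15)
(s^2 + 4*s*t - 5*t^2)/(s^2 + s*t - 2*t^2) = (s + 5*t)/(s + 2*t)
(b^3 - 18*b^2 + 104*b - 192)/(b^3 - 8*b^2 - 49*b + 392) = (b^2 - 10*b + 24)/(b^2 - 49)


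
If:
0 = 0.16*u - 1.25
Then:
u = 7.81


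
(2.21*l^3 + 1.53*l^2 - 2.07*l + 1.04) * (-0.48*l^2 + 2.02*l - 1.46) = -1.0608*l^5 + 3.7298*l^4 + 0.8576*l^3 - 6.9144*l^2 + 5.123*l - 1.5184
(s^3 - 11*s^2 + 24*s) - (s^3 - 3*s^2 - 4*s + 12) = -8*s^2 + 28*s - 12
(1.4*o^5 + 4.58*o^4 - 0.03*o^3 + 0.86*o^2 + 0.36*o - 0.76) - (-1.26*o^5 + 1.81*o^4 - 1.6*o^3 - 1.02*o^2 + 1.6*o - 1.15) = 2.66*o^5 + 2.77*o^4 + 1.57*o^3 + 1.88*o^2 - 1.24*o + 0.39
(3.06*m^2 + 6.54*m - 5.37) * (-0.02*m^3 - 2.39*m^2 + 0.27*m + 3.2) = -0.0612*m^5 - 7.4442*m^4 - 14.697*m^3 + 24.3921*m^2 + 19.4781*m - 17.184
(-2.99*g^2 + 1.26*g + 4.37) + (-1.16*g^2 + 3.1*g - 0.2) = -4.15*g^2 + 4.36*g + 4.17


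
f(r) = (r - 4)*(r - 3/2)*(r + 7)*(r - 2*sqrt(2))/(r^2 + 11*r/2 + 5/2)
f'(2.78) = -0.61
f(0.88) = -3.66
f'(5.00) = 2.57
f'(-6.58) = -100.35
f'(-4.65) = -1675.16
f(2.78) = 0.03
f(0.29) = -19.88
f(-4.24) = 324.63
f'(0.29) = 55.81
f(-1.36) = 115.68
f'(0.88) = 11.77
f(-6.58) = -35.16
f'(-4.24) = -364.60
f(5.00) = 1.66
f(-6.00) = -120.39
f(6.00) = 5.19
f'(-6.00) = -220.94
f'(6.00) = 4.51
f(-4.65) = 643.66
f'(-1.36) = 33.59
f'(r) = (-2*r - 11/2)*(r - 4)*(r - 3/2)*(r + 7)*(r - 2*sqrt(2))/(r^2 + 11*r/2 + 5/2)^2 + (r - 4)*(r - 3/2)*(r + 7)/(r^2 + 11*r/2 + 5/2) + (r - 4)*(r - 3/2)*(r - 2*sqrt(2))/(r^2 + 11*r/2 + 5/2) + (r - 4)*(r + 7)*(r - 2*sqrt(2))/(r^2 + 11*r/2 + 5/2) + (r - 3/2)*(r + 7)*(r - 2*sqrt(2))/(r^2 + 11*r/2 + 5/2) = 2*(4*r^5 - 4*sqrt(2)*r^4 + 36*r^4 - 44*sqrt(2)*r^3 + 53*r^3 - 419*r^2 - 193*sqrt(2)*r^2 - 325*r + 306*sqrt(2)*r + 210 + 1249*sqrt(2))/(4*r^4 + 44*r^3 + 141*r^2 + 110*r + 25)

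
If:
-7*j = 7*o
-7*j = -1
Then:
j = 1/7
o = -1/7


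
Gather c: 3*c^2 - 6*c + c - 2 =3*c^2 - 5*c - 2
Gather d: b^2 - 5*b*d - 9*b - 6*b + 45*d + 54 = b^2 - 15*b + d*(45 - 5*b) + 54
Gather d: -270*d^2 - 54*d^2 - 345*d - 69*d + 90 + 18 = -324*d^2 - 414*d + 108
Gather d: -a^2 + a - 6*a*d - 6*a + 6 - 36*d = -a^2 - 5*a + d*(-6*a - 36) + 6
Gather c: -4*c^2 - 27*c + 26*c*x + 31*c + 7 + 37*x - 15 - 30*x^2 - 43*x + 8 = -4*c^2 + c*(26*x + 4) - 30*x^2 - 6*x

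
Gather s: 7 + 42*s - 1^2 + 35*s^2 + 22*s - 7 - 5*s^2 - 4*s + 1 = 30*s^2 + 60*s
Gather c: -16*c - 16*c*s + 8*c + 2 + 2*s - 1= c*(-16*s - 8) + 2*s + 1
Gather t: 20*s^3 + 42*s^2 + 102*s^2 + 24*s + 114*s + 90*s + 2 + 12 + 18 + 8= 20*s^3 + 144*s^2 + 228*s + 40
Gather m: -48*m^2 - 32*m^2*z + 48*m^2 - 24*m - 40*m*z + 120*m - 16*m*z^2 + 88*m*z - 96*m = -32*m^2*z + m*(-16*z^2 + 48*z)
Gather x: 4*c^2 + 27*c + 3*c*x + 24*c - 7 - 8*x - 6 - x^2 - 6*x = 4*c^2 + 51*c - x^2 + x*(3*c - 14) - 13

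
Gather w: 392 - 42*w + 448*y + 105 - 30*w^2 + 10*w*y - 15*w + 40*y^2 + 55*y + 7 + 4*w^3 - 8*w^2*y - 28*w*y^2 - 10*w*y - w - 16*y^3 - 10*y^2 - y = 4*w^3 + w^2*(-8*y - 30) + w*(-28*y^2 - 58) - 16*y^3 + 30*y^2 + 502*y + 504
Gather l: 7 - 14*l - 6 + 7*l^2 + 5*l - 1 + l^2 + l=8*l^2 - 8*l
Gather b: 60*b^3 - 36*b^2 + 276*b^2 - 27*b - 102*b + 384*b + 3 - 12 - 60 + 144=60*b^3 + 240*b^2 + 255*b + 75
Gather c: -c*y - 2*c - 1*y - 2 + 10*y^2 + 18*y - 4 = c*(-y - 2) + 10*y^2 + 17*y - 6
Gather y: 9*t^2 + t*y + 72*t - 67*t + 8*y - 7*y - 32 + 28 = 9*t^2 + 5*t + y*(t + 1) - 4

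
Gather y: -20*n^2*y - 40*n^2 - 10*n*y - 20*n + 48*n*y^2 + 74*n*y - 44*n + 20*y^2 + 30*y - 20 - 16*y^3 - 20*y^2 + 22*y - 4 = -40*n^2 + 48*n*y^2 - 64*n - 16*y^3 + y*(-20*n^2 + 64*n + 52) - 24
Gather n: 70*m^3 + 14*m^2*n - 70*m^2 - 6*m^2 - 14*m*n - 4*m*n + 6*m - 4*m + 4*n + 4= 70*m^3 - 76*m^2 + 2*m + n*(14*m^2 - 18*m + 4) + 4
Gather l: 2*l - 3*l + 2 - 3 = -l - 1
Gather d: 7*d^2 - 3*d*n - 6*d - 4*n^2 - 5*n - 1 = 7*d^2 + d*(-3*n - 6) - 4*n^2 - 5*n - 1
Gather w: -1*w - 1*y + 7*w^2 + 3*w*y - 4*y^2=7*w^2 + w*(3*y - 1) - 4*y^2 - y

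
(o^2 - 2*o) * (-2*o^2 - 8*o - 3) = -2*o^4 - 4*o^3 + 13*o^2 + 6*o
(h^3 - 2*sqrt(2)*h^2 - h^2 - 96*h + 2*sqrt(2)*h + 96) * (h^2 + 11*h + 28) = h^5 - 2*sqrt(2)*h^4 + 10*h^4 - 79*h^3 - 20*sqrt(2)*h^3 - 988*h^2 - 34*sqrt(2)*h^2 - 1632*h + 56*sqrt(2)*h + 2688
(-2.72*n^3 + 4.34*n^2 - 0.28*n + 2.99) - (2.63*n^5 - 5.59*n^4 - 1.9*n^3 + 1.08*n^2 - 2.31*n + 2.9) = -2.63*n^5 + 5.59*n^4 - 0.82*n^3 + 3.26*n^2 + 2.03*n + 0.0900000000000003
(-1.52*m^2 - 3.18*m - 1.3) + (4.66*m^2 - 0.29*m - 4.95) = 3.14*m^2 - 3.47*m - 6.25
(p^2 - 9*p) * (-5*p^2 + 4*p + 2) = -5*p^4 + 49*p^3 - 34*p^2 - 18*p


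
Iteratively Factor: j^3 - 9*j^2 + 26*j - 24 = (j - 3)*(j^2 - 6*j + 8) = (j - 4)*(j - 3)*(j - 2)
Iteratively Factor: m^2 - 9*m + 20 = (m - 5)*(m - 4)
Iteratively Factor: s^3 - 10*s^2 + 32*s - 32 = (s - 4)*(s^2 - 6*s + 8) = (s - 4)*(s - 2)*(s - 4)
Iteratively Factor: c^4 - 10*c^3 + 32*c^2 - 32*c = (c)*(c^3 - 10*c^2 + 32*c - 32) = c*(c - 4)*(c^2 - 6*c + 8) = c*(c - 4)^2*(c - 2)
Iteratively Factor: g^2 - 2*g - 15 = (g - 5)*(g + 3)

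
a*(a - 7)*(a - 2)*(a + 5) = a^4 - 4*a^3 - 31*a^2 + 70*a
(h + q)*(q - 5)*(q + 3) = h*q^2 - 2*h*q - 15*h + q^3 - 2*q^2 - 15*q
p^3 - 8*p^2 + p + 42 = (p - 7)*(p - 3)*(p + 2)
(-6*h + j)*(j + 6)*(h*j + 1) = -6*h^2*j^2 - 36*h^2*j + h*j^3 + 6*h*j^2 - 6*h*j - 36*h + j^2 + 6*j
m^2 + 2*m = m*(m + 2)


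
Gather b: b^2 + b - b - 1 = b^2 - 1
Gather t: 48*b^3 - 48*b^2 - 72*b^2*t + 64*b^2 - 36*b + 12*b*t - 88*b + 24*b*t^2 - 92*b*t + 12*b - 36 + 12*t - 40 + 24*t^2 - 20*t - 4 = 48*b^3 + 16*b^2 - 112*b + t^2*(24*b + 24) + t*(-72*b^2 - 80*b - 8) - 80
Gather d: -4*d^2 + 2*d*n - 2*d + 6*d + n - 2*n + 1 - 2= -4*d^2 + d*(2*n + 4) - n - 1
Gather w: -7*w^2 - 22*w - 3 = -7*w^2 - 22*w - 3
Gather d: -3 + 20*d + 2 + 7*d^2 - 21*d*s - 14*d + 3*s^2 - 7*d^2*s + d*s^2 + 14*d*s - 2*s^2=d^2*(7 - 7*s) + d*(s^2 - 7*s + 6) + s^2 - 1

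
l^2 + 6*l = l*(l + 6)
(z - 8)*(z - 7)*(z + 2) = z^3 - 13*z^2 + 26*z + 112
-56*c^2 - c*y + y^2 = (-8*c + y)*(7*c + y)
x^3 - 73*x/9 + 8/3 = (x - 8/3)*(x - 1/3)*(x + 3)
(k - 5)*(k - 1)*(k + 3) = k^3 - 3*k^2 - 13*k + 15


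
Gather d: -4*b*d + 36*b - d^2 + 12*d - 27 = 36*b - d^2 + d*(12 - 4*b) - 27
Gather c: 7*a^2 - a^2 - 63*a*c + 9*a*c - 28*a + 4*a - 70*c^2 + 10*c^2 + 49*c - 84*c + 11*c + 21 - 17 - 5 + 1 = 6*a^2 - 24*a - 60*c^2 + c*(-54*a - 24)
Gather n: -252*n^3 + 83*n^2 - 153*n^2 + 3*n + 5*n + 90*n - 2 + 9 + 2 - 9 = -252*n^3 - 70*n^2 + 98*n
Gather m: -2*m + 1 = 1 - 2*m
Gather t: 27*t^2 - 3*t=27*t^2 - 3*t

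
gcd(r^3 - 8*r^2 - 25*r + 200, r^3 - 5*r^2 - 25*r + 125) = r^2 - 25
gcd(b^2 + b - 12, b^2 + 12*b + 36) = 1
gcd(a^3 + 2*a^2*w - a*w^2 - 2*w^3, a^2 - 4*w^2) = a + 2*w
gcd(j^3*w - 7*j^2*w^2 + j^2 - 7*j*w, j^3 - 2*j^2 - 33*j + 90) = 1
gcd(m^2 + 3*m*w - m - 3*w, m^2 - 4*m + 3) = m - 1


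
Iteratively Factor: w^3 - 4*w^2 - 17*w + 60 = (w + 4)*(w^2 - 8*w + 15) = (w - 3)*(w + 4)*(w - 5)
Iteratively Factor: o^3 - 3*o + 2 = (o - 1)*(o^2 + o - 2) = (o - 1)*(o + 2)*(o - 1)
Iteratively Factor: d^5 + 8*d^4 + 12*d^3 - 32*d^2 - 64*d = (d - 2)*(d^4 + 10*d^3 + 32*d^2 + 32*d) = d*(d - 2)*(d^3 + 10*d^2 + 32*d + 32) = d*(d - 2)*(d + 4)*(d^2 + 6*d + 8) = d*(d - 2)*(d + 2)*(d + 4)*(d + 4)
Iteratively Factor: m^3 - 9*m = (m + 3)*(m^2 - 3*m) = m*(m + 3)*(m - 3)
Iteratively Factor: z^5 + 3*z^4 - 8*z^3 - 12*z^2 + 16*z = (z)*(z^4 + 3*z^3 - 8*z^2 - 12*z + 16) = z*(z + 2)*(z^3 + z^2 - 10*z + 8) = z*(z - 2)*(z + 2)*(z^2 + 3*z - 4) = z*(z - 2)*(z + 2)*(z + 4)*(z - 1)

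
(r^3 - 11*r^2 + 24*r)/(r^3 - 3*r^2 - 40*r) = (r - 3)/(r + 5)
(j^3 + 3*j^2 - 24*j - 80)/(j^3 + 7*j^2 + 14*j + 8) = (j^2 - j - 20)/(j^2 + 3*j + 2)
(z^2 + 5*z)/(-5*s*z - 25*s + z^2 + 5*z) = z/(-5*s + z)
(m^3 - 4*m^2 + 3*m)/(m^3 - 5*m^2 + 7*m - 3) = m/(m - 1)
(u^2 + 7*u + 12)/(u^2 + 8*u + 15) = (u + 4)/(u + 5)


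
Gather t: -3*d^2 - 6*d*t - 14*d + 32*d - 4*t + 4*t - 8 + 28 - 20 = -3*d^2 - 6*d*t + 18*d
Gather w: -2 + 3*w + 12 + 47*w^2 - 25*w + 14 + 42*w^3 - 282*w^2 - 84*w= 42*w^3 - 235*w^2 - 106*w + 24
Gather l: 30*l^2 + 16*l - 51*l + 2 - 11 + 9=30*l^2 - 35*l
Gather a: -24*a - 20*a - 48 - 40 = -44*a - 88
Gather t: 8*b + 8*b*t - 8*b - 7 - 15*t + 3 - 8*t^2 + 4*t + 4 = -8*t^2 + t*(8*b - 11)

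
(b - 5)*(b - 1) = b^2 - 6*b + 5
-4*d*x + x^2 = x*(-4*d + x)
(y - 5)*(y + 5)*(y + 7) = y^3 + 7*y^2 - 25*y - 175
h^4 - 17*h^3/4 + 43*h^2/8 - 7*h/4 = h*(h - 2)*(h - 7/4)*(h - 1/2)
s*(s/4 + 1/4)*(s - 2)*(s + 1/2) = s^4/4 - s^3/8 - 5*s^2/8 - s/4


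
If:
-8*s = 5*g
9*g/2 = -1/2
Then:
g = -1/9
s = 5/72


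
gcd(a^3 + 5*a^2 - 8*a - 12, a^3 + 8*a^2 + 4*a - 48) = a^2 + 4*a - 12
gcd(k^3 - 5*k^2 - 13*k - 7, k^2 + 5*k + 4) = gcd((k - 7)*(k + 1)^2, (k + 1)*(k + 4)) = k + 1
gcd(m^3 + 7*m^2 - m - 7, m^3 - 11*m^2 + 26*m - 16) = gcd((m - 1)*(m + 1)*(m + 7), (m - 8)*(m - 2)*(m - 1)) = m - 1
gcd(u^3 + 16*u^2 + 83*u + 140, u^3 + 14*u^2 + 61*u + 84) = u^2 + 11*u + 28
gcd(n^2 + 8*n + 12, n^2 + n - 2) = n + 2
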